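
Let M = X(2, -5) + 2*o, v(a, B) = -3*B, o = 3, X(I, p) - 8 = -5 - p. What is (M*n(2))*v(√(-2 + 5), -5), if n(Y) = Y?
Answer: 420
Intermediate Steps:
X(I, p) = 3 - p (X(I, p) = 8 + (-5 - p) = 3 - p)
M = 14 (M = (3 - 1*(-5)) + 2*3 = (3 + 5) + 6 = 8 + 6 = 14)
(M*n(2))*v(√(-2 + 5), -5) = (14*2)*(-3*(-5)) = 28*15 = 420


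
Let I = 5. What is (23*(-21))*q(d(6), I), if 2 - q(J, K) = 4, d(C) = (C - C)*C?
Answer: 966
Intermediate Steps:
d(C) = 0 (d(C) = 0*C = 0)
q(J, K) = -2 (q(J, K) = 2 - 1*4 = 2 - 4 = -2)
(23*(-21))*q(d(6), I) = (23*(-21))*(-2) = -483*(-2) = 966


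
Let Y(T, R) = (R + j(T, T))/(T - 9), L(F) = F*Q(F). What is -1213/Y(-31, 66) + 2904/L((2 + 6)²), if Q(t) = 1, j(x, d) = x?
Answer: 80173/56 ≈ 1431.7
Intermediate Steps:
L(F) = F (L(F) = F*1 = F)
Y(T, R) = (R + T)/(-9 + T) (Y(T, R) = (R + T)/(T - 9) = (R + T)/(-9 + T))
-1213/Y(-31, 66) + 2904/L((2 + 6)²) = -1213*(-9 - 31)/(66 - 31) + 2904/((2 + 6)²) = -1213/(35/(-40)) + 2904/(8²) = -1213/((-1/40*35)) + 2904/64 = -1213/(-7/8) + 2904*(1/64) = -1213*(-8/7) + 363/8 = 9704/7 + 363/8 = 80173/56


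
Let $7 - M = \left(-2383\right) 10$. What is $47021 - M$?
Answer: $23184$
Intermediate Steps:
$M = 23837$ ($M = 7 - \left(-2383\right) 10 = 7 - -23830 = 7 + 23830 = 23837$)
$47021 - M = 47021 - 23837 = 23184$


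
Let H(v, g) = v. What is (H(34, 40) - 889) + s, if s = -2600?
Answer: -3455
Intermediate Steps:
(H(34, 40) - 889) + s = (34 - 889) - 2600 = -855 - 2600 = -3455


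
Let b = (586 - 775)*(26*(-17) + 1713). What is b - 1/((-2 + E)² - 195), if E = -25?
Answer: -128276947/534 ≈ -2.4022e+5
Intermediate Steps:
b = -240219 (b = -189*(-442 + 1713) = -189*1271 = -240219)
b - 1/((-2 + E)² - 195) = -240219 - 1/((-2 - 25)² - 195) = -240219 - 1/((-27)² - 195) = -240219 - 1/(729 - 195) = -240219 - 1/534 = -128276947/534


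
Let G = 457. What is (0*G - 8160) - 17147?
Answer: -25307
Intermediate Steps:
(0*G - 8160) - 17147 = (0*457 - 8160) - 17147 = (0 - 8160) - 17147 = -8160 - 17147 = -25307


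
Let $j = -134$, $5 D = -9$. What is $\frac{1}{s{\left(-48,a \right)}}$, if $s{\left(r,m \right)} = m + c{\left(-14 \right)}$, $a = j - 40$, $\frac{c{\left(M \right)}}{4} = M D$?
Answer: $- \frac{5}{366} \approx -0.013661$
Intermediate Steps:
$D = - \frac{9}{5}$ ($D = \frac{1}{5} \left(-9\right) = - \frac{9}{5} \approx -1.8$)
$c{\left(M \right)} = - \frac{36 M}{5}$ ($c{\left(M \right)} = 4 M \left(- \frac{9}{5}\right) = 4 \left(- \frac{9 M}{5}\right) = - \frac{36 M}{5}$)
$a = -174$ ($a = -134 - 40 = -174$)
$s{\left(r,m \right)} = \frac{504}{5} + m$ ($s{\left(r,m \right)} = m - - \frac{504}{5} = m + \frac{504}{5} = \frac{504}{5} + m$)
$\frac{1}{s{\left(-48,a \right)}} = \frac{1}{\frac{504}{5} - 174} = \frac{1}{- \frac{366}{5}} = - \frac{5}{366}$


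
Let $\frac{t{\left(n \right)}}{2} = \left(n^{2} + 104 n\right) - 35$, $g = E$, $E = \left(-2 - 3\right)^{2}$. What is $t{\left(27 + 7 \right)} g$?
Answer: $232850$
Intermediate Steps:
$E = 25$ ($E = \left(-5\right)^{2} = 25$)
$g = 25$
$t{\left(n \right)} = -70 + 2 n^{2} + 208 n$ ($t{\left(n \right)} = 2 \left(\left(n^{2} + 104 n\right) - 35\right) = 2 \left(-35 + n^{2} + 104 n\right) = -70 + 2 n^{2} + 208 n$)
$t{\left(27 + 7 \right)} g = \left(-70 + 2 \left(27 + 7\right)^{2} + 208 \left(27 + 7\right)\right) 25 = \left(-70 + 2 \cdot 34^{2} + 208 \cdot 34\right) 25 = \left(-70 + 2 \cdot 1156 + 7072\right) 25 = \left(-70 + 2312 + 7072\right) 25 = 9314 \cdot 25 = 232850$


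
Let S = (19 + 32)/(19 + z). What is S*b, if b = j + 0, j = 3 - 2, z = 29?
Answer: 17/16 ≈ 1.0625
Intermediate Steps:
j = 1
S = 17/16 (S = (19 + 32)/(19 + 29) = 51/48 = 51*(1/48) = 17/16 ≈ 1.0625)
b = 1 (b = 1 + 0 = 1)
S*b = (17/16)*1 = 17/16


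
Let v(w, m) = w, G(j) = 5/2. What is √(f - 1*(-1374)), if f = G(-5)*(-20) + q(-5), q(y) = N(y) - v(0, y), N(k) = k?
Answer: √1319 ≈ 36.318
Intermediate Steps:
G(j) = 5/2 (G(j) = 5*(½) = 5/2)
q(y) = y (q(y) = y - 1*0 = y + 0 = y)
f = -55 (f = (5/2)*(-20) - 5 = -50 - 5 = -55)
√(f - 1*(-1374)) = √(-55 - 1*(-1374)) = √(-55 + 1374) = √1319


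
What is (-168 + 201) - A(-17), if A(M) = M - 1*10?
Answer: 60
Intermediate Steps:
A(M) = -10 + M (A(M) = M - 10 = -10 + M)
(-168 + 201) - A(-17) = (-168 + 201) - (-10 - 17) = 33 - 1*(-27) = 33 + 27 = 60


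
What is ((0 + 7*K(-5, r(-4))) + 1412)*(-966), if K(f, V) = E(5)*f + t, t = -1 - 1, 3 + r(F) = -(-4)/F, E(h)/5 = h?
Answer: -505218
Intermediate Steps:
E(h) = 5*h
r(F) = -3 + 4/F (r(F) = -3 - (-4)/F = -3 + 4/F)
t = -2
K(f, V) = -2 + 25*f (K(f, V) = (5*5)*f - 2 = 25*f - 2 = -2 + 25*f)
((0 + 7*K(-5, r(-4))) + 1412)*(-966) = ((0 + 7*(-2 + 25*(-5))) + 1412)*(-966) = ((0 + 7*(-2 - 125)) + 1412)*(-966) = ((0 + 7*(-127)) + 1412)*(-966) = ((0 - 889) + 1412)*(-966) = (-889 + 1412)*(-966) = 523*(-966) = -505218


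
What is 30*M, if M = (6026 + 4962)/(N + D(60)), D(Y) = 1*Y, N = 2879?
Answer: 329640/2939 ≈ 112.16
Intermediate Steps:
D(Y) = Y
M = 10988/2939 (M = (6026 + 4962)/(2879 + 60) = 10988/2939 ≈ 3.7387)
30*M = 30*(10988/2939) = 329640/2939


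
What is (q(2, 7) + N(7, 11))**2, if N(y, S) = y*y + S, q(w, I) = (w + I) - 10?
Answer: 3481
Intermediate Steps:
q(w, I) = -10 + I + w (q(w, I) = (I + w) - 10 = -10 + I + w)
N(y, S) = S + y**2 (N(y, S) = y**2 + S = S + y**2)
(q(2, 7) + N(7, 11))**2 = ((-10 + 7 + 2) + (11 + 7**2))**2 = (-1 + (11 + 49))**2 = (-1 + 60)**2 = 59**2 = 3481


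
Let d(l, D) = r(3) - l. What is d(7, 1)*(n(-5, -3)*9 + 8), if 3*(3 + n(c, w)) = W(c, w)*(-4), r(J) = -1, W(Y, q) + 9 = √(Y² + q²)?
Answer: -712 + 96*√34 ≈ -152.23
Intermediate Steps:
W(Y, q) = -9 + √(Y² + q²)
n(c, w) = 9 - 4*√(c² + w²)/3 (n(c, w) = -3 + ((-9 + √(c² + w²))*(-4))/3 = -3 + (36 - 4*√(c² + w²))/3 = -3 + (12 - 4*√(c² + w²)/3) = 9 - 4*√(c² + w²)/3)
d(l, D) = -1 - l
d(7, 1)*(n(-5, -3)*9 + 8) = (-1 - 1*7)*((9 - 4*√((-5)² + (-3)²)/3)*9 + 8) = (-1 - 7)*((9 - 4*√(25 + 9)/3)*9 + 8) = -8*((9 - 4*√34/3)*9 + 8) = -8*((81 - 12*√34) + 8) = -8*(89 - 12*√34) = -712 + 96*√34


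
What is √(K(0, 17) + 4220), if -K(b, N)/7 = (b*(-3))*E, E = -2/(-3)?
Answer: 2*√1055 ≈ 64.962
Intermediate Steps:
E = ⅔ (E = -2*(-⅓) = ⅔ ≈ 0.66667)
K(b, N) = 14*b (K(b, N) = -7*b*(-3)*2/3 = -7*(-3*b)*2/3 = -(-14)*b = 14*b)
√(K(0, 17) + 4220) = √(14*0 + 4220) = √(0 + 4220) = √4220 = 2*√1055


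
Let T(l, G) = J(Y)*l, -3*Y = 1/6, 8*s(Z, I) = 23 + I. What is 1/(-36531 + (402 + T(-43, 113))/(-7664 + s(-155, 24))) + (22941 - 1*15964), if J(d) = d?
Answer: 140535439790942/20142674551 ≈ 6977.0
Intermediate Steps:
s(Z, I) = 23/8 + I/8 (s(Z, I) = (23 + I)/8 = 23/8 + I/8)
Y = -1/18 (Y = -⅓/6 = -⅓*⅙ = -1/18 ≈ -0.055556)
T(l, G) = -l/18
1/(-36531 + (402 + T(-43, 113))/(-7664 + s(-155, 24))) + (22941 - 1*15964) = 1/(-36531 + (402 - 1/18*(-43))/(-7664 + (23/8 + (⅛)*24))) + (22941 - 1*15964) = 1/(-36531 + (402 + 43/18)/(-7664 + (23/8 + 3))) + (22941 - 15964) = 1/(-36531 + 7279/(18*(-7664 + 47/8))) + 6977 = 1/(-36531 + 7279/(18*(-61265/8))) + 6977 = 1/(-36531 + (7279/18)*(-8/61265)) + 6977 = 1/(-36531 - 29116/551385) + 6977 = 1/(-20142674551/551385) + 6977 = -551385/20142674551 + 6977 = 140535439790942/20142674551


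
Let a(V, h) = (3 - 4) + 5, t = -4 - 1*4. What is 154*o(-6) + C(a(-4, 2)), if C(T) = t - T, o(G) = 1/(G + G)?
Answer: -149/6 ≈ -24.833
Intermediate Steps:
t = -8 (t = -4 - 4 = -8)
a(V, h) = 4 (a(V, h) = -1 + 5 = 4)
o(G) = 1/(2*G)
C(T) = -8 - T
154*o(-6) + C(a(-4, 2)) = 154*((½)/(-6)) + (-8 - 1*4) = 154*((½)*(-⅙)) + (-8 - 4) = 154*(-1/12) - 12 = -77/6 - 12 = -149/6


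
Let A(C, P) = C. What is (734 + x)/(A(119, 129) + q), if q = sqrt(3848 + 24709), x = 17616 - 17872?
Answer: -28441/7198 + 717*sqrt(3173)/7198 ≈ 1.6598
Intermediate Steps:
x = -256
q = 3*sqrt(3173) (q = sqrt(28557) = 3*sqrt(3173) ≈ 168.99)
(734 + x)/(A(119, 129) + q) = (734 - 256)/(119 + 3*sqrt(3173)) = 478/(119 + 3*sqrt(3173))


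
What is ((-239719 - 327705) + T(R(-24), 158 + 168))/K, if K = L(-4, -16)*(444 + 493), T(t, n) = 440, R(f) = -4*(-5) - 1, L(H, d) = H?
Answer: 141746/937 ≈ 151.28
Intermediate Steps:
R(f) = 19 (R(f) = 20 - 1 = 19)
K = -3748 (K = -4*(444 + 493) = -4*937 = -3748)
((-239719 - 327705) + T(R(-24), 158 + 168))/K = ((-239719 - 327705) + 440)/(-3748) = (-567424 + 440)*(-1/3748) = -566984*(-1/3748) = 141746/937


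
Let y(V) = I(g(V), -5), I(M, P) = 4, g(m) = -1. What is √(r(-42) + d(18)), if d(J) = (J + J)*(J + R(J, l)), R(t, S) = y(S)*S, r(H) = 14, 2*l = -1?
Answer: √590 ≈ 24.290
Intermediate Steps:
l = -½ (l = (½)*(-1) = -½ ≈ -0.50000)
y(V) = 4
R(t, S) = 4*S
d(J) = 2*J*(-2 + J) (d(J) = (J + J)*(J + 4*(-½)) = (2*J)*(J - 2) = (2*J)*(-2 + J) = 2*J*(-2 + J))
√(r(-42) + d(18)) = √(14 + 2*18*(-2 + 18)) = √(14 + 2*18*16) = √(14 + 576) = √590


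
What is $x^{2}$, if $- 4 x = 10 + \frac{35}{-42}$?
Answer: $\frac{3025}{576} \approx 5.2517$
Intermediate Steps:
$x = - \frac{55}{24}$ ($x = - \frac{10 + \frac{35}{-42}}{4} = - \frac{10 + 35 \left(- \frac{1}{42}\right)}{4} = - \frac{10 - \frac{5}{6}}{4} = \left(- \frac{1}{4}\right) \frac{55}{6} = - \frac{55}{24} \approx -2.2917$)
$x^{2} = \left(- \frac{55}{24}\right)^{2} = \frac{3025}{576}$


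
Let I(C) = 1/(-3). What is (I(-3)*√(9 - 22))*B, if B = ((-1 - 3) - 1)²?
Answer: -25*I*√13/3 ≈ -30.046*I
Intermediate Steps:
I(C) = -⅓
B = 25 (B = (-4 - 1)² = (-5)² = 25)
(I(-3)*√(9 - 22))*B = -√(9 - 22)/3*25 = -I*√13/3*25 = -25*I*√13/3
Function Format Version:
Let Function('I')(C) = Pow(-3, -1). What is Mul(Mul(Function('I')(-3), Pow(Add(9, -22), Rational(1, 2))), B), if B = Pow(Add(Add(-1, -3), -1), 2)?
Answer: Mul(Rational(-25, 3), I, Pow(13, Rational(1, 2))) ≈ Mul(-30.046, I)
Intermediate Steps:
Function('I')(C) = Rational(-1, 3)
B = 25 (B = Pow(Add(-4, -1), 2) = Pow(-5, 2) = 25)
Mul(Mul(Function('I')(-3), Pow(Add(9, -22), Rational(1, 2))), B) = Mul(Mul(Rational(-1, 3), Pow(Add(9, -22), Rational(1, 2))), 25) = Mul(Mul(Rational(-1, 3), Pow(-13, Rational(1, 2))), 25) = Mul(Mul(Rational(-1, 3), Mul(I, Pow(13, Rational(1, 2)))), 25) = Mul(Mul(Rational(-1, 3), I, Pow(13, Rational(1, 2))), 25) = Mul(Rational(-25, 3), I, Pow(13, Rational(1, 2)))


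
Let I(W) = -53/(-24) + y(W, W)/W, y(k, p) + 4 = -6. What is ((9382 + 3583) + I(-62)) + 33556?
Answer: 34613387/744 ≈ 46523.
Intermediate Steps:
y(k, p) = -10 (y(k, p) = -4 - 6 = -10)
I(W) = 53/24 - 10/W (I(W) = -53/(-24) - 10/W = -53*(-1/24) - 10/W = 53/24 - 10/W)
((9382 + 3583) + I(-62)) + 33556 = ((9382 + 3583) + (53/24 - 10/(-62))) + 33556 = (12965 + (53/24 - 10*(-1/62))) + 33556 = (12965 + (53/24 + 5/31)) + 33556 = (12965 + 1763/744) + 33556 = 9647723/744 + 33556 = 34613387/744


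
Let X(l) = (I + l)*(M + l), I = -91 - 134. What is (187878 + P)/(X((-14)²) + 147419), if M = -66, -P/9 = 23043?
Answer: -6503/47883 ≈ -0.13581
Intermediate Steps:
I = -225
P = -207387 (P = -9*23043 = -207387)
X(l) = (-225 + l)*(-66 + l)
(187878 + P)/(X((-14)²) + 147419) = (187878 - 207387)/((14850 + ((-14)²)² - 291*(-14)²) + 147419) = -19509/((14850 + 196² - 291*196) + 147419) = -19509/((14850 + 38416 - 57036) + 147419) = -19509/(-3770 + 147419) = -19509/143649 = -19509*1/143649 = -6503/47883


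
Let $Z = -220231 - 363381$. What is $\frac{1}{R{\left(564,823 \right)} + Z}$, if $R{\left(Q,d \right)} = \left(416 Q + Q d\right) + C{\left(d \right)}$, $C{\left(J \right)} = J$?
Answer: $\frac{1}{116007} \approx 8.6202 \cdot 10^{-6}$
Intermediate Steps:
$Z = -583612$ ($Z = -220231 - 363381 = -583612$)
$R{\left(Q,d \right)} = d + 416 Q + Q d$ ($R{\left(Q,d \right)} = \left(416 Q + Q d\right) + d = d + 416 Q + Q d$)
$\frac{1}{R{\left(564,823 \right)} + Z} = \frac{1}{\left(823 + 416 \cdot 564 + 564 \cdot 823\right) - 583612} = \frac{1}{\left(823 + 234624 + 464172\right) - 583612} = \frac{1}{699619 - 583612} = \frac{1}{116007}$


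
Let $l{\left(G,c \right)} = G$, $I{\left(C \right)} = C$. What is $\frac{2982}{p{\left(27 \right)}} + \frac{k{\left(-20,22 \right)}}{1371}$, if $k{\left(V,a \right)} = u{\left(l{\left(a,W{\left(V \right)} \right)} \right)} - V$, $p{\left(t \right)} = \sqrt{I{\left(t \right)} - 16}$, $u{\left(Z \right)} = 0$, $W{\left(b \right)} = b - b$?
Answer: $\frac{20}{1371} + \frac{2982 \sqrt{11}}{11} \approx 899.12$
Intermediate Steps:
$W{\left(b \right)} = 0$
$p{\left(t \right)} = \sqrt{-16 + t}$ ($p{\left(t \right)} = \sqrt{t - 16} = \sqrt{-16 + t}$)
$k{\left(V,a \right)} = - V$ ($k{\left(V,a \right)} = 0 - V = - V$)
$\frac{2982}{p{\left(27 \right)}} + \frac{k{\left(-20,22 \right)}}{1371} = \frac{2982}{\sqrt{-16 + 27}} + \frac{\left(-1\right) \left(-20\right)}{1371} = \frac{2982}{\sqrt{11}} + 20 \cdot \frac{1}{1371} = 2982 \frac{\sqrt{11}}{11} + \frac{20}{1371} = \frac{2982 \sqrt{11}}{11} + \frac{20}{1371} = \frac{20}{1371} + \frac{2982 \sqrt{11}}{11}$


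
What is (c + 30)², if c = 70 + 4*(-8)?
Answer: 4624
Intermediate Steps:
c = 38 (c = 70 - 32 = 38)
(c + 30)² = (38 + 30)² = 68² = 4624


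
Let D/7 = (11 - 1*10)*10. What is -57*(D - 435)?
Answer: 20805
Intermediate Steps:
D = 70 (D = 7*((11 - 1*10)*10) = 7*((11 - 10)*10) = 7*(1*10) = 7*10 = 70)
-57*(D - 435) = -57*(70 - 435) = -57*(-365) = 20805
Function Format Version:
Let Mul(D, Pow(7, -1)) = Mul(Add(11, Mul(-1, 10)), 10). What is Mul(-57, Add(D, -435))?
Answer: 20805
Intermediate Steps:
D = 70 (D = Mul(7, Mul(Add(11, Mul(-1, 10)), 10)) = Mul(7, Mul(Add(11, -10), 10)) = Mul(7, Mul(1, 10)) = Mul(7, 10) = 70)
Mul(-57, Add(D, -435)) = Mul(-57, Add(70, -435)) = Mul(-57, -365) = 20805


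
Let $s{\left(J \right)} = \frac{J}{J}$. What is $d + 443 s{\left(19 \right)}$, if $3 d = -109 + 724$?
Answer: $648$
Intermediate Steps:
$d = 205$ ($d = \frac{-109 + 724}{3} = \frac{1}{3} \cdot 615 = 205$)
$s{\left(J \right)} = 1$
$d + 443 s{\left(19 \right)} = 205 + 443 \cdot 1 = 205 + 443 = 648$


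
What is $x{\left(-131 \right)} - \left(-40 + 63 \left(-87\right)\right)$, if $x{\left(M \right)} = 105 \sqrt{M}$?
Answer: $5521 + 105 i \sqrt{131} \approx 5521.0 + 1201.8 i$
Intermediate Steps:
$x{\left(-131 \right)} - \left(-40 + 63 \left(-87\right)\right) = 105 \sqrt{-131} - \left(-40 + 63 \left(-87\right)\right) = 105 i \sqrt{131} - \left(-40 - 5481\right) = 105 i \sqrt{131} - -5521 = 105 i \sqrt{131} + 5521 = 5521 + 105 i \sqrt{131}$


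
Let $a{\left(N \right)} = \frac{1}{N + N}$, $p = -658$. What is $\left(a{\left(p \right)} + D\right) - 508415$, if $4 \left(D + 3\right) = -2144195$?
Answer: $- \frac{343629561}{329} \approx -1.0445 \cdot 10^{6}$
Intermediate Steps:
$D = - \frac{2144207}{4}$ ($D = -3 + \frac{1}{4} \left(-2144195\right) = -3 - \frac{2144195}{4} = - \frac{2144207}{4} \approx -5.3605 \cdot 10^{5}$)
$a{\left(N \right)} = \frac{1}{2 N}$
$\left(a{\left(p \right)} + D\right) - 508415 = \left(\frac{1}{2 \left(-658\right)} - \frac{2144207}{4}\right) - 508415 = \left(\frac{1}{2} \left(- \frac{1}{658}\right) - \frac{2144207}{4}\right) - 508415 = \left(- \frac{1}{1316} - \frac{2144207}{4}\right) - 508415 = - \frac{176361026}{329} - 508415 = - \frac{343629561}{329}$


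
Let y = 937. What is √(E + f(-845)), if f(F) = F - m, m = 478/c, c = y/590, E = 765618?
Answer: √671182733297/937 ≈ 874.34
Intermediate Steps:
c = 937/590 ≈ 1.5881
m = 282020/937 (m = 478/(937/590) = 478*(590/937) = 282020/937 ≈ 300.98)
f(F) = -282020/937 + F (f(F) = F - 1*282020/937 = F - 282020/937 = -282020/937 + F)
√(E + f(-845)) = √(765618 + (-282020/937 - 845)) = √(765618 - 1073785/937) = √(716310281/937) = √671182733297/937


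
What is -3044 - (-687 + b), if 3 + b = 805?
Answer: -3159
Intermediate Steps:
b = 802 (b = -3 + 805 = 802)
-3044 - (-687 + b) = -3044 - (-687 + 802) = -3044 - 1*115 = -3044 - 115 = -3159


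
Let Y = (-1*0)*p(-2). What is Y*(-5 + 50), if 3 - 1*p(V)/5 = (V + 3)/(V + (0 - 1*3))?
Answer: 0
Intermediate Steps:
p(V) = 15 - 5*(3 + V)/(-3 + V) (p(V) = 15 - 5*(V + 3)/(V + (0 - 1*3)) = 15 - 5*(3 + V)/(V + (0 - 3)) = 15 - 5*(3 + V)/(V - 3) = 15 - 5*(3 + V)/(-3 + V))
Y = 0 (Y = (-1*0)*(10*(-6 - 2)/(-3 - 2)) = 0*(10*(-8)/(-5)) = 0*(10*(-⅕)*(-8)) = 0*16 = 0)
Y*(-5 + 50) = 0*(-5 + 50) = 0*45 = 0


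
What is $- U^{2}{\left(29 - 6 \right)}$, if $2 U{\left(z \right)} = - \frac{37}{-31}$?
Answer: $- \frac{1369}{3844} \approx -0.35614$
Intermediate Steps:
$U{\left(z \right)} = \frac{37}{62}$ ($U{\left(z \right)} = \frac{\left(-37\right) \frac{1}{-31}}{2} = \frac{\left(-37\right) \left(- \frac{1}{31}\right)}{2} = \frac{1}{2} \cdot \frac{37}{31} = \frac{37}{62}$)
$- U^{2}{\left(29 - 6 \right)} = - \left(\frac{37}{62}\right)^{2} = \left(-1\right) \frac{1369}{3844} = - \frac{1369}{3844}$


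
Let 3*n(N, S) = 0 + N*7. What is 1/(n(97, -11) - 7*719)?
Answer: -3/14420 ≈ -0.00020804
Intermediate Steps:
n(N, S) = 7*N/3 (n(N, S) = (0 + N*7)/3 = (0 + 7*N)/3 = (7*N)/3 = 7*N/3)
1/(n(97, -11) - 7*719) = 1/((7/3)*97 - 7*719) = 1/(679/3 - 5033) = 1/(-14420/3) = -3/14420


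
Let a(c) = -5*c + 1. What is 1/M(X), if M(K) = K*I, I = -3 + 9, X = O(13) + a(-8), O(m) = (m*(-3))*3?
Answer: -1/456 ≈ -0.0021930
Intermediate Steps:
a(c) = 1 - 5*c
O(m) = -9*m (O(m) = -3*m*3 = -9*m)
X = -76 (X = -9*13 + (1 - 5*(-8)) = -117 + (1 + 40) = -117 + 41 = -76)
I = 6
M(K) = 6*K (M(K) = K*6 = 6*K)
1/M(X) = 1/(6*(-76)) = 1/(-456) = -1/456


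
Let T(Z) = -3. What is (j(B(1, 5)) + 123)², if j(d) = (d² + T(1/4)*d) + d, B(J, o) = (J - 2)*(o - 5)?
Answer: 15129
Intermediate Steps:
B(J, o) = (-5 + o)*(-2 + J) (B(J, o) = (-2 + J)*(-5 + o) = (-5 + o)*(-2 + J))
j(d) = d² - 2*d (j(d) = (d² - 3*d) + d = d² - 2*d)
(j(B(1, 5)) + 123)² = ((10 - 5*1 - 2*5 + 1*5)*(-2 + (10 - 5*1 - 2*5 + 1*5)) + 123)² = ((10 - 5 - 10 + 5)*(-2 + (10 - 5 - 10 + 5)) + 123)² = (0*(-2 + 0) + 123)² = (0*(-2) + 123)² = (0 + 123)² = 123² = 15129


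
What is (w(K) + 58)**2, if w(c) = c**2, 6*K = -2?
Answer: 273529/81 ≈ 3376.9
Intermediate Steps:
K = -1/3 (K = (1/6)*(-2) = -1/3 ≈ -0.33333)
(w(K) + 58)**2 = ((-1/3)**2 + 58)**2 = (1/9 + 58)**2 = (523/9)**2 = 273529/81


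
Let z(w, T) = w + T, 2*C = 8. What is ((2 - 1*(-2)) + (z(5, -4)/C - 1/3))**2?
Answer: 2209/144 ≈ 15.340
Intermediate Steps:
C = 4 (C = (1/2)*8 = 4)
z(w, T) = T + w
((2 - 1*(-2)) + (z(5, -4)/C - 1/3))**2 = ((2 - 1*(-2)) + ((-4 + 5)/4 - 1/3))**2 = ((2 + 2) + (1*(1/4) - 1*1/3))**2 = (4 + (1/4 - 1/3))**2 = (4 - 1/12)**2 = (47/12)**2 = 2209/144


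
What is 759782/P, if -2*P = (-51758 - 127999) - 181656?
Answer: 1519564/361413 ≈ 4.2045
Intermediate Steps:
P = 361413/2 (P = -((-51758 - 127999) - 181656)/2 = -(-179757 - 181656)/2 = -½*(-361413) = 361413/2 ≈ 1.8071e+5)
759782/P = 759782/(361413/2) = 759782*(2/361413) = 1519564/361413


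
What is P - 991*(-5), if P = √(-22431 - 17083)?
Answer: 4955 + I*√39514 ≈ 4955.0 + 198.78*I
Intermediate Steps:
P = I*√39514 (P = √(-39514) = I*√39514 ≈ 198.78*I)
P - 991*(-5) = I*√39514 - 991*(-5) = I*√39514 - 1*(-4955) = I*√39514 + 4955 = 4955 + I*√39514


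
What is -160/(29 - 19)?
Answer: -16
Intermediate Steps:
-160/(29 - 19) = -160/10 = (⅒)*(-160) = -16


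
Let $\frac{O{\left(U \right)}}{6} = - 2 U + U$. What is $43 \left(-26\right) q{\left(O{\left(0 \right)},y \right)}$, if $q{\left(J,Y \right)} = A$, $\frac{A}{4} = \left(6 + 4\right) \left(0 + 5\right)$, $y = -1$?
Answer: $-223600$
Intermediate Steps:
$O{\left(U \right)} = - 6 U$ ($O{\left(U \right)} = 6 \left(- 2 U + U\right) = 6 \left(- U\right) = - 6 U$)
$A = 200$ ($A = 4 \left(6 + 4\right) \left(0 + 5\right) = 4 \cdot 10 \cdot 5 = 4 \cdot 50 = 200$)
$q{\left(J,Y \right)} = 200$
$43 \left(-26\right) q{\left(O{\left(0 \right)},y \right)} = 43 \left(-26\right) 200 = \left(-1118\right) 200 = -223600$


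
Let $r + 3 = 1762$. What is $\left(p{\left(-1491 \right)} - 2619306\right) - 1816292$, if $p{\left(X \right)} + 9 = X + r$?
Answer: $-4435339$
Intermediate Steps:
$r = 1759$ ($r = -3 + 1762 = 1759$)
$p{\left(X \right)} = 1750 + X$ ($p{\left(X \right)} = -9 + \left(X + 1759\right) = -9 + \left(1759 + X\right) = 1750 + X$)
$\left(p{\left(-1491 \right)} - 2619306\right) - 1816292 = \left(\left(1750 - 1491\right) - 2619306\right) - 1816292 = \left(259 - 2619306\right) - 1816292 = -2619047 - 1816292 = -4435339$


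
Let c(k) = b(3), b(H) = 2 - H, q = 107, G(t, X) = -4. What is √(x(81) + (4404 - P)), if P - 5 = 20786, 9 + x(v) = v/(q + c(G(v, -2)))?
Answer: I*√184216870/106 ≈ 128.04*I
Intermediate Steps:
c(k) = -1 (c(k) = 2 - 1*3 = 2 - 3 = -1)
x(v) = -9 + v/106 (x(v) = -9 + v/(107 - 1) = -9 + v/106)
P = 20791 (P = 5 + 20786 = 20791)
√(x(81) + (4404 - P)) = √((-9 + (1/106)*81) + (4404 - 1*20791)) = √((-9 + 81/106) + (4404 - 20791)) = √(-873/106 - 16387) = √(-1737895/106) = I*√184216870/106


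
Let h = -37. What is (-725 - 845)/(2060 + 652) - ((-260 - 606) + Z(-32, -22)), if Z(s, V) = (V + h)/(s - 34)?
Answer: 4298429/4972 ≈ 864.53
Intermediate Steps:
Z(s, V) = (-37 + V)/(-34 + s) (Z(s, V) = (V - 37)/(s - 34) = (-37 + V)/(-34 + s))
(-725 - 845)/(2060 + 652) - ((-260 - 606) + Z(-32, -22)) = (-725 - 845)/(2060 + 652) - ((-260 - 606) + (-37 - 22)/(-34 - 32)) = -1570/2712 - (-866 - 59/(-66)) = -1570*1/2712 - (-866 - 1/66*(-59)) = -785/1356 - (-866 + 59/66) = -785/1356 - 1*(-57097/66) = -785/1356 + 57097/66 = 4298429/4972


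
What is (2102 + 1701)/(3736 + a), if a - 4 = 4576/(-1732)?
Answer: 1646699/1618276 ≈ 1.0176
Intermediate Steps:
a = 588/433 (a = 4 + 4576/(-1732) = 4 + 4576*(-1/1732) = 4 - 1144/433 = 588/433 ≈ 1.3580)
(2102 + 1701)/(3736 + a) = (2102 + 1701)/(3736 + 588/433) = 3803/(1618276/433) = 3803*(433/1618276) = 1646699/1618276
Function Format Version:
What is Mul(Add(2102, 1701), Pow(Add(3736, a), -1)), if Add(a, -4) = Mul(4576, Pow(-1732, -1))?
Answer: Rational(1646699, 1618276) ≈ 1.0176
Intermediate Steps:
a = Rational(588, 433) (a = Add(4, Mul(4576, Pow(-1732, -1))) = Add(4, Mul(4576, Rational(-1, 1732))) = Add(4, Rational(-1144, 433)) = Rational(588, 433) ≈ 1.3580)
Mul(Add(2102, 1701), Pow(Add(3736, a), -1)) = Mul(Add(2102, 1701), Pow(Add(3736, Rational(588, 433)), -1)) = Mul(3803, Pow(Rational(1618276, 433), -1)) = Mul(3803, Rational(433, 1618276)) = Rational(1646699, 1618276)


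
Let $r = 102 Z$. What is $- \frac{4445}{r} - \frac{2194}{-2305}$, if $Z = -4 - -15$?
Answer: $- \frac{7784057}{2586210} \approx -3.0098$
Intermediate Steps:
$Z = 11$ ($Z = -4 + 15 = 11$)
$r = 1122$ ($r = 102 \cdot 11 = 1122$)
$- \frac{4445}{r} - \frac{2194}{-2305} = - \frac{4445}{1122} - \frac{2194}{-2305} = \left(-4445\right) \frac{1}{1122} - - \frac{2194}{2305} = - \frac{4445}{1122} + \frac{2194}{2305} = - \frac{7784057}{2586210}$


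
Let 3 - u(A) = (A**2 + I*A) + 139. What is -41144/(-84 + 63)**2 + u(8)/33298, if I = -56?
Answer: -684951772/7342209 ≈ -93.290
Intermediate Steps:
u(A) = -136 - A**2 + 56*A (u(A) = 3 - ((A**2 - 56*A) + 139) = 3 - (139 + A**2 - 56*A) = 3 + (-139 - A**2 + 56*A) = -136 - A**2 + 56*A)
-41144/(-84 + 63)**2 + u(8)/33298 = -41144/(-84 + 63)**2 + (-136 - 1*8**2 + 56*8)/33298 = -41144/((-21)**2) + (-136 - 1*64 + 448)*(1/33298) = -41144/441 + (-136 - 64 + 448)*(1/33298) = -41144*1/441 + 248*(1/33298) = -41144/441 + 124/16649 = -684951772/7342209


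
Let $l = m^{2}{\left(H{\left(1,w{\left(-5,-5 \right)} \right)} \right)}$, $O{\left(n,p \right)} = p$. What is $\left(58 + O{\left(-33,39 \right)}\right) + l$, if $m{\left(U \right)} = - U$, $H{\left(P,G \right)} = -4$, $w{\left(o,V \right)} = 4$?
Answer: $113$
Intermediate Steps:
$l = 16$ ($l = \left(\left(-1\right) \left(-4\right)\right)^{2} = 4^{2} = 16$)
$\left(58 + O{\left(-33,39 \right)}\right) + l = \left(58 + 39\right) + 16 = 97 + 16 = 113$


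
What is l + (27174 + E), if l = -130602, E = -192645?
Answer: -296073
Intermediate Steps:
l + (27174 + E) = -130602 + (27174 - 192645) = -130602 - 165471 = -296073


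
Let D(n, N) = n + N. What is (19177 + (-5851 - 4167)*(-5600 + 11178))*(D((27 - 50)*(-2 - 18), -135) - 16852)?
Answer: 923218498629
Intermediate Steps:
D(n, N) = N + n
(19177 + (-5851 - 4167)*(-5600 + 11178))*(D((27 - 50)*(-2 - 18), -135) - 16852) = (19177 + (-5851 - 4167)*(-5600 + 11178))*((-135 + (27 - 50)*(-2 - 18)) - 16852) = (19177 - 10018*5578)*((-135 - 23*(-20)) - 16852) = (19177 - 55880404)*((-135 + 460) - 16852) = -55861227*(325 - 16852) = -55861227*(-16527) = 923218498629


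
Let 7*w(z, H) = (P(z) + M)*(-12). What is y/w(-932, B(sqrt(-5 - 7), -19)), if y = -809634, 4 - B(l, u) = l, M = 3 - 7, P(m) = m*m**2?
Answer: -944573/1619115144 ≈ -0.00058339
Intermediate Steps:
P(m) = m**3
M = -4
B(l, u) = 4 - l
w(z, H) = 48/7 - 12*z**3/7 (w(z, H) = ((z**3 - 4)*(-12))/7 = ((-4 + z**3)*(-12))/7 = (48 - 12*z**3)/7 = 48/7 - 12*z**3/7)
y/w(-932, B(sqrt(-5 - 7), -19)) = -809634/(48/7 - 12/7*(-932)**3) = -809634/(48/7 - 12/7*(-809557568)) = -809634/(48/7 + 9714690816/7) = -809634/9714690864/7 = -809634*7/9714690864 = -944573/1619115144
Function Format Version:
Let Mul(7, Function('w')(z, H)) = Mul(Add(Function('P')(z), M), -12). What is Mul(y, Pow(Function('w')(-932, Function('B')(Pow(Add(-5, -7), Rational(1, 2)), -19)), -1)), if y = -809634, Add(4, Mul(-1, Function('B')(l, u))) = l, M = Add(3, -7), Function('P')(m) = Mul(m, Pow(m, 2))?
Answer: Rational(-944573, 1619115144) ≈ -0.00058339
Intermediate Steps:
Function('P')(m) = Pow(m, 3)
M = -4
Function('B')(l, u) = Add(4, Mul(-1, l))
Function('w')(z, H) = Add(Rational(48, 7), Mul(Rational(-12, 7), Pow(z, 3))) (Function('w')(z, H) = Mul(Rational(1, 7), Mul(Add(Pow(z, 3), -4), -12)) = Mul(Rational(1, 7), Mul(Add(-4, Pow(z, 3)), -12)) = Mul(Rational(1, 7), Add(48, Mul(-12, Pow(z, 3)))) = Add(Rational(48, 7), Mul(Rational(-12, 7), Pow(z, 3))))
Mul(y, Pow(Function('w')(-932, Function('B')(Pow(Add(-5, -7), Rational(1, 2)), -19)), -1)) = Mul(-809634, Pow(Add(Rational(48, 7), Mul(Rational(-12, 7), Pow(-932, 3))), -1)) = Mul(-809634, Pow(Add(Rational(48, 7), Mul(Rational(-12, 7), -809557568)), -1)) = Mul(-809634, Pow(Add(Rational(48, 7), Rational(9714690816, 7)), -1)) = Mul(-809634, Pow(Rational(9714690864, 7), -1)) = Mul(-809634, Rational(7, 9714690864)) = Rational(-944573, 1619115144)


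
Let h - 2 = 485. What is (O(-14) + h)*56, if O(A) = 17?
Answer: 28224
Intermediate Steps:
h = 487 (h = 2 + 485 = 487)
(O(-14) + h)*56 = (17 + 487)*56 = 504*56 = 28224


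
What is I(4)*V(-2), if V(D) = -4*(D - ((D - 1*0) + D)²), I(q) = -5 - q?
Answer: -648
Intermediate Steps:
V(D) = -4*D + 16*D² (V(D) = -4*(D - ((D + 0) + D)²) = -4*(D - (D + D)²) = -4*(D - (2*D)²) = -4*(D - 4*D²) = -4*D + 16*D²)
I(4)*V(-2) = (-5 - 1*4)*(4*(-2)*(-1 + 4*(-2))) = (-5 - 4)*(4*(-2)*(-1 - 8)) = -36*(-2)*(-9) = -9*72 = -648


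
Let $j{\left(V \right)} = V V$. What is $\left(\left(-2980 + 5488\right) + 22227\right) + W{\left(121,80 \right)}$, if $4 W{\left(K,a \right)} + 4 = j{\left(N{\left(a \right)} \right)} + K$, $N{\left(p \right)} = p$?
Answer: $\frac{105457}{4} \approx 26364.0$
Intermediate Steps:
$j{\left(V \right)} = V^{2}$
$W{\left(K,a \right)} = -1 + \frac{K}{4} + \frac{a^{2}}{4}$ ($W{\left(K,a \right)} = -1 + \frac{a^{2} + K}{4} = -1 + \frac{K + a^{2}}{4} = -1 + \left(\frac{K}{4} + \frac{a^{2}}{4}\right) = -1 + \frac{K}{4} + \frac{a^{2}}{4}$)
$\left(\left(-2980 + 5488\right) + 22227\right) + W{\left(121,80 \right)} = \left(\left(-2980 + 5488\right) + 22227\right) + \left(-1 + \frac{1}{4} \cdot 121 + \frac{80^{2}}{4}\right) = \left(2508 + 22227\right) + \left(-1 + \frac{121}{4} + \frac{1}{4} \cdot 6400\right) = 24735 + \left(-1 + \frac{121}{4} + 1600\right) = 24735 + \frac{6517}{4} = \frac{105457}{4}$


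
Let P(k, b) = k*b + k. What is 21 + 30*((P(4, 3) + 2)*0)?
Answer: 21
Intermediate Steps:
P(k, b) = k + b*k (P(k, b) = b*k + k = k + b*k)
21 + 30*((P(4, 3) + 2)*0) = 21 + 30*((4*(1 + 3) + 2)*0) = 21 + 30*((4*4 + 2)*0) = 21 + 30*((16 + 2)*0) = 21 + 30*(18*0) = 21 + 30*0 = 21 + 0 = 21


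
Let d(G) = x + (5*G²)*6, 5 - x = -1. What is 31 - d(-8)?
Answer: -1895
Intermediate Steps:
x = 6 (x = 5 - 1*(-1) = 5 + 1 = 6)
d(G) = 6 + 30*G² (d(G) = 6 + (5*G²)*6 = 6 + 30*G²)
31 - d(-8) = 31 - (6 + 30*(-8)²) = 31 - (6 + 30*64) = 31 - (6 + 1920) = 31 - 1*1926 = 31 - 1926 = -1895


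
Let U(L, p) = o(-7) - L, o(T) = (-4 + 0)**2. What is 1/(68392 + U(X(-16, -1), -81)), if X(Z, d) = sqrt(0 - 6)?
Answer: 34204/2339827235 + I*sqrt(6)/4679654470 ≈ 1.4618e-5 + 5.2343e-10*I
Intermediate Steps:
o(T) = 16 (o(T) = (-4)**2 = 16)
X(Z, d) = I*sqrt(6) (X(Z, d) = sqrt(-6) = I*sqrt(6))
U(L, p) = 16 - L
1/(68392 + U(X(-16, -1), -81)) = 1/(68392 + (16 - I*sqrt(6))) = 1/(68408 - I*sqrt(6))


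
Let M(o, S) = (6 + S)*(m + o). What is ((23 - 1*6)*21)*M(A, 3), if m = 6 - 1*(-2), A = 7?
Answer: 48195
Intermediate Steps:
m = 8 (m = 6 + 2 = 8)
M(o, S) = (6 + S)*(8 + o)
((23 - 1*6)*21)*M(A, 3) = ((23 - 1*6)*21)*(48 + 6*7 + 8*3 + 3*7) = ((23 - 6)*21)*(48 + 42 + 24 + 21) = (17*21)*135 = 357*135 = 48195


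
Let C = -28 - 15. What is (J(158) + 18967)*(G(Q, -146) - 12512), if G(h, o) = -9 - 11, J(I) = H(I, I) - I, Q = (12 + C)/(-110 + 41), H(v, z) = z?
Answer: -237694444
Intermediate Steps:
C = -43
Q = 31/69 (Q = (12 - 43)/(-110 + 41) = -31/(-69) = -31*(-1/69) = 31/69 ≈ 0.44928)
J(I) = 0 (J(I) = I - I = 0)
G(h, o) = -20
(J(158) + 18967)*(G(Q, -146) - 12512) = (0 + 18967)*(-20 - 12512) = 18967*(-12532) = -237694444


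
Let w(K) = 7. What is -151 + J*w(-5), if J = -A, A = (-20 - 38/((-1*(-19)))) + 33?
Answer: -228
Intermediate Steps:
A = 11 (A = (-20 - 38/19) + 33 = (-20 - 38*1/19) + 33 = (-20 - 2) + 33 = -22 + 33 = 11)
J = -11 (J = -1*11 = -11)
-151 + J*w(-5) = -151 - 11*7 = -151 - 77 = -228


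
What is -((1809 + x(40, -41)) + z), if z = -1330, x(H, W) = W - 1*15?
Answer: -423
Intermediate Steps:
x(H, W) = -15 + W (x(H, W) = W - 15 = -15 + W)
-((1809 + x(40, -41)) + z) = -((1809 + (-15 - 41)) - 1330) = -((1809 - 56) - 1330) = -(1753 - 1330) = -1*423 = -423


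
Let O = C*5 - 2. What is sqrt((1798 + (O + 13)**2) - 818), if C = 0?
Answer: sqrt(1101) ≈ 33.181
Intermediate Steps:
O = -2 (O = 0*5 - 2 = 0 - 2 = -2)
sqrt((1798 + (O + 13)**2) - 818) = sqrt((1798 + (-2 + 13)**2) - 818) = sqrt((1798 + 11**2) - 818) = sqrt((1798 + 121) - 818) = sqrt(1919 - 818) = sqrt(1101)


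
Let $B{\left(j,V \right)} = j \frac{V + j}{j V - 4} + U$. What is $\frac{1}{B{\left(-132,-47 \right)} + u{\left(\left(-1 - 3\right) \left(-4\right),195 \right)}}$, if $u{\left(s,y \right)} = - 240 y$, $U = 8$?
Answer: $- \frac{1550}{72521693} \approx -2.1373 \cdot 10^{-5}$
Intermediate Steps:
$B{\left(j,V \right)} = 8 + \frac{j \left(V + j\right)}{-4 + V j}$ ($B{\left(j,V \right)} = j \frac{V + j}{j V - 4} + 8 = j \frac{V + j}{V j - 4} + 8 = j \frac{V + j}{-4 + V j} + 8 = \frac{j \left(V + j\right)}{-4 + V j} + 8 = 8 + \frac{j \left(V + j\right)}{-4 + V j}$)
$\frac{1}{B{\left(-132,-47 \right)} + u{\left(\left(-1 - 3\right) \left(-4\right),195 \right)}} = \frac{1}{\frac{-32 + \left(-132\right)^{2} + 9 \left(-47\right) \left(-132\right)}{-4 - -6204} - 46800} = \frac{1}{\frac{-32 + 17424 + 55836}{-4 + 6204} - 46800} = \frac{1}{\frac{1}{6200} \cdot 73228 - 46800} = \frac{1}{\frac{18307}{1550} - 46800} = \frac{1}{- \frac{72521693}{1550}} = - \frac{1550}{72521693}$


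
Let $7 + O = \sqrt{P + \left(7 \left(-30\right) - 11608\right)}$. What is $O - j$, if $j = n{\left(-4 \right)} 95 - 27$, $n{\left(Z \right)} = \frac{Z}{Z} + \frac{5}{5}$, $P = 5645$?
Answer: $-170 + i \sqrt{6173} \approx -170.0 + 78.568 i$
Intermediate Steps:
$n{\left(Z \right)} = 2$ ($n{\left(Z \right)} = 1 + 5 \cdot \frac{1}{5} = 1 + 1 = 2$)
$O = -7 + i \sqrt{6173}$ ($O = -7 + \sqrt{5645 + \left(7 \left(-30\right) - 11608\right)} = -7 + \sqrt{5645 - 11818} = -7 + \sqrt{-6173} = -7 + i \sqrt{6173} \approx -7.0 + 78.568 i$)
$j = 163$ ($j = 2 \cdot 95 - 27 = 190 - 27 = 163$)
$O - j = \left(-7 + i \sqrt{6173}\right) - 163 = -170 + i \sqrt{6173}$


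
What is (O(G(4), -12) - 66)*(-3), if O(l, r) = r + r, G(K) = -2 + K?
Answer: 270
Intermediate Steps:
O(l, r) = 2*r
(O(G(4), -12) - 66)*(-3) = (2*(-12) - 66)*(-3) = (-24 - 66)*(-3) = -90*(-3) = 270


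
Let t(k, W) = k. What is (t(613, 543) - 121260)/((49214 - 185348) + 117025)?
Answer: 120647/19109 ≈ 6.3136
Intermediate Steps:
(t(613, 543) - 121260)/((49214 - 185348) + 117025) = (613 - 121260)/((49214 - 185348) + 117025) = -120647/(-136134 + 117025) = -120647/(-19109) = -120647*(-1/19109) = 120647/19109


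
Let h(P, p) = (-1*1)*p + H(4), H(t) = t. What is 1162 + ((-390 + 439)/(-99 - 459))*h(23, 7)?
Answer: 216181/186 ≈ 1162.3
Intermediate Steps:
h(P, p) = 4 - p (h(P, p) = (-1*1)*p + 4 = -p + 4 = 4 - p)
1162 + ((-390 + 439)/(-99 - 459))*h(23, 7) = 1162 + ((-390 + 439)/(-99 - 459))*(4 - 1*7) = 1162 + (49/(-558))*(4 - 7) = 1162 + (49*(-1/558))*(-3) = 1162 - 49/558*(-3) = 1162 + 49/186 = 216181/186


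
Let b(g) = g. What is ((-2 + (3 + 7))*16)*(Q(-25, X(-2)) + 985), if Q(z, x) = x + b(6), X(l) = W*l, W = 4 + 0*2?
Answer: 125824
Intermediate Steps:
W = 4 (W = 4 + 0 = 4)
X(l) = 4*l
Q(z, x) = 6 + x (Q(z, x) = x + 6 = 6 + x)
((-2 + (3 + 7))*16)*(Q(-25, X(-2)) + 985) = ((-2 + (3 + 7))*16)*((6 + 4*(-2)) + 985) = ((-2 + 10)*16)*((6 - 8) + 985) = (8*16)*(-2 + 985) = 128*983 = 125824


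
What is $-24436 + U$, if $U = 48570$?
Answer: $24134$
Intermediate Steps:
$-24436 + U = -24436 + 48570 = 24134$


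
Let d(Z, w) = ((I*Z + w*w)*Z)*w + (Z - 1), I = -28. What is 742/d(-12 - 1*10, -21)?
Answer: 742/488311 ≈ 0.0015195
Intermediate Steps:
d(Z, w) = -1 + Z + Z*w*(w² - 28*Z) (d(Z, w) = ((-28*Z + w*w)*Z)*w + (Z - 1) = ((-28*Z + w²)*Z)*w + (-1 + Z) = ((w² - 28*Z)*Z)*w + (-1 + Z) = (Z*(w² - 28*Z))*w + (-1 + Z) = Z*w*(w² - 28*Z) + (-1 + Z) = -1 + Z + Z*w*(w² - 28*Z))
742/d(-12 - 1*10, -21) = 742/(-1 + (-12 - 1*10) + (-12 - 1*10)*(-21)³ - 28*(-21)*(-12 - 1*10)²) = 742/(-1 + (-12 - 10) + (-12 - 10)*(-9261) - 28*(-21)*(-12 - 10)²) = 742/(-1 - 22 - 22*(-9261) - 28*(-21)*(-22)²) = 742/(-1 - 22 + 203742 - 28*(-21)*484) = 742/(-1 - 22 + 203742 + 284592) = 742/488311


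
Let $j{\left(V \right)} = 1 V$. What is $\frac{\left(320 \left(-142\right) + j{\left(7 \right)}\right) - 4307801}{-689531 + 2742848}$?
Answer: $- \frac{1451078}{684439} \approx -2.1201$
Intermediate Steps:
$j{\left(V \right)} = V$
$\frac{\left(320 \left(-142\right) + j{\left(7 \right)}\right) - 4307801}{-689531 + 2742848} = \frac{\left(320 \left(-142\right) + 7\right) - 4307801}{-689531 + 2742848} = \frac{\left(-45440 + 7\right) - 4307801}{2053317} = \left(-45433 - 4307801\right) \frac{1}{2053317} = \left(-4353234\right) \frac{1}{2053317} = - \frac{1451078}{684439}$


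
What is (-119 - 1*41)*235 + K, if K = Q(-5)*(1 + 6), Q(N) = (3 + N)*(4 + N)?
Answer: -37586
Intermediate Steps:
K = 14 (K = (12 + (-5)**2 + 7*(-5))*(1 + 6) = (12 + 25 - 35)*7 = 2*7 = 14)
(-119 - 1*41)*235 + K = (-119 - 1*41)*235 + 14 = (-119 - 41)*235 + 14 = -160*235 + 14 = -37600 + 14 = -37586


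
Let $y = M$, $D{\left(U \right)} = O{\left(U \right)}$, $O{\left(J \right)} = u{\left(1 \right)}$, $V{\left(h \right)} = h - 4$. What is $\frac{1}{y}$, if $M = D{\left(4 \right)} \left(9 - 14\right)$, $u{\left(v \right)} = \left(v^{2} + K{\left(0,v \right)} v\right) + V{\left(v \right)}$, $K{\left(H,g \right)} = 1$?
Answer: $\frac{1}{5} \approx 0.2$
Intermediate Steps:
$V{\left(h \right)} = -4 + h$
$u{\left(v \right)} = -4 + v^{2} + 2 v$ ($u{\left(v \right)} = \left(v^{2} + 1 v\right) + \left(-4 + v\right) = \left(v^{2} + v\right) + \left(-4 + v\right) = \left(v + v^{2}\right) + \left(-4 + v\right) = -4 + v^{2} + 2 v$)
$O{\left(J \right)} = -1$ ($O{\left(J \right)} = -4 + 1^{2} + 2 \cdot 1 = -4 + 1 + 2 = -1$)
$D{\left(U \right)} = -1$
$M = 5$ ($M = - (9 - 14) = \left(-1\right) \left(-5\right) = 5$)
$y = 5$
$\frac{1}{y} = \frac{1}{5}$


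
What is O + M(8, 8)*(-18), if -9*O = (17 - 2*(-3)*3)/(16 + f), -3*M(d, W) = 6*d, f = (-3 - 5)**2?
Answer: 41465/144 ≈ 287.95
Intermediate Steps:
f = 64 (f = (-8)**2 = 64)
M(d, W) = -2*d
O = -7/144 (O = -(17 - 2*(-3)*3)/(9*(16 + 64)) = -(17 + 6*3)/(9*80) = -(17 + 18)/(9*80) = -35/(9*80) = -1/9*7/16 = -7/144 ≈ -0.048611)
O + M(8, 8)*(-18) = -7/144 - 2*8*(-18) = -7/144 - 16*(-18) = -7/144 + 288 = 41465/144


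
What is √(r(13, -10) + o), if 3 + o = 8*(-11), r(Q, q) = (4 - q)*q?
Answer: I*√231 ≈ 15.199*I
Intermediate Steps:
r(Q, q) = q*(4 - q)
o = -91 (o = -3 + 8*(-11) = -3 - 88 = -91)
√(r(13, -10) + o) = √(-10*(4 - 1*(-10)) - 91) = √(-10*(4 + 10) - 91) = √(-10*14 - 91) = √(-140 - 91) = √(-231) = I*√231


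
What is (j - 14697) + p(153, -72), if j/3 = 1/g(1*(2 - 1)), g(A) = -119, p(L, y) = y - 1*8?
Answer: -1758466/119 ≈ -14777.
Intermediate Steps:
p(L, y) = -8 + y (p(L, y) = y - 8 = -8 + y)
j = -3/119 (j = 3/(-119) = 3*(-1/119) = -3/119 ≈ -0.025210)
(j - 14697) + p(153, -72) = (-3/119 - 14697) + (-8 - 72) = -1748946/119 - 80 = -1758466/119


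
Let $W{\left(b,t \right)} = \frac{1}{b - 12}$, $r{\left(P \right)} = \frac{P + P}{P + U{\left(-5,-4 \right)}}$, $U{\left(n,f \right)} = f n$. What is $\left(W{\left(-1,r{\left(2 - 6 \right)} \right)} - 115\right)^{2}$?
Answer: $\frac{2238016}{169} \approx 13243.0$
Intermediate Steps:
$r{\left(P \right)} = \frac{2 P}{20 + P}$ ($r{\left(P \right)} = \frac{P + P}{P - -20} = \frac{2 P}{P + 20} = \frac{2 P}{20 + P}$)
$W{\left(b,t \right)} = \frac{1}{-12 + b}$
$\left(W{\left(-1,r{\left(2 - 6 \right)} \right)} - 115\right)^{2} = \left(\frac{1}{-12 - 1} - 115\right)^{2} = \left(\frac{1}{-13} - 115\right)^{2} = \left(- \frac{1}{13} - 115\right)^{2} = \left(- \frac{1496}{13}\right)^{2} = \frac{2238016}{169}$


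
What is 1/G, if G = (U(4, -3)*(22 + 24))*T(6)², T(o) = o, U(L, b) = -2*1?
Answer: -1/3312 ≈ -0.00030193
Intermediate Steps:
U(L, b) = -2
G = -3312 (G = -2*(22 + 24)*6² = -2*46*36 = -92*36 = -3312)
1/G = 1/(-3312) = -1/3312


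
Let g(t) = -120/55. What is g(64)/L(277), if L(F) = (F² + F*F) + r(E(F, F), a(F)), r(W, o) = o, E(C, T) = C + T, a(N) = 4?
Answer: -4/281347 ≈ -1.4217e-5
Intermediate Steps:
L(F) = 4 + 2*F² (L(F) = (F² + F*F) + 4 = (F² + F²) + 4 = 2*F² + 4 = 4 + 2*F²)
g(t) = -24/11 (g(t) = -120*1/55 = -24/11)
g(64)/L(277) = -24/(11*(4 + 2*277²)) = -24/(11*(4 + 2*76729)) = -24/(11*(4 + 153458)) = -24/11/153462 = -24/11*1/153462 = -4/281347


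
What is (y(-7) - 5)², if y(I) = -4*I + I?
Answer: 256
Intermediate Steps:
y(I) = -3*I
(y(-7) - 5)² = (-3*(-7) - 5)² = (21 - 5)² = 16² = 256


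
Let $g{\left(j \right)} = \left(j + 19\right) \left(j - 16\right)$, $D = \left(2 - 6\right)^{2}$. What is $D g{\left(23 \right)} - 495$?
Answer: $4209$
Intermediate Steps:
$D = 16$ ($D = \left(-4\right)^{2} = 16$)
$g{\left(j \right)} = \left(-16 + j\right) \left(19 + j\right)$ ($g{\left(j \right)} = \left(19 + j\right) \left(-16 + j\right) = \left(-16 + j\right) \left(19 + j\right)$)
$D g{\left(23 \right)} - 495 = 16 \left(-304 + 23^{2} + 3 \cdot 23\right) - 495 = 16 \left(-304 + 529 + 69\right) - 495 = 16 \cdot 294 - 495 = 4704 - 495 = 4209$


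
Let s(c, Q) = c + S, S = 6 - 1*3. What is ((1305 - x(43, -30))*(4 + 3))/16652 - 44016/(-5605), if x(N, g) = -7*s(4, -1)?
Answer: 393039311/46667230 ≈ 8.4222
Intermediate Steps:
S = 3 (S = 6 - 3 = 3)
s(c, Q) = 3 + c (s(c, Q) = c + 3 = 3 + c)
x(N, g) = -49 (x(N, g) = -7*(3 + 4) = -7*7 = -49)
((1305 - x(43, -30))*(4 + 3))/16652 - 44016/(-5605) = ((1305 - 1*(-49))*(4 + 3))/16652 - 44016/(-5605) = ((1305 + 49)*7)*(1/16652) - 44016*(-1/5605) = (1354*7)*(1/16652) + 44016/5605 = 9478*(1/16652) + 44016/5605 = 4739/8326 + 44016/5605 = 393039311/46667230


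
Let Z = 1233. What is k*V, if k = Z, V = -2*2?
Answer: -4932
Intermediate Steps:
V = -4
k = 1233
k*V = 1233*(-4) = -4932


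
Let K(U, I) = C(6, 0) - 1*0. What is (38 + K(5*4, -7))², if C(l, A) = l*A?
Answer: 1444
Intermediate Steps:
C(l, A) = A*l
K(U, I) = 0 (K(U, I) = 0*6 - 1*0 = 0 + 0 = 0)
(38 + K(5*4, -7))² = (38 + 0)² = 38² = 1444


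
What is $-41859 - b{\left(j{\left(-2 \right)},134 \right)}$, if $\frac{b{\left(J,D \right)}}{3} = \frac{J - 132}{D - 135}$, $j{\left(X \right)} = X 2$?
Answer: $-42267$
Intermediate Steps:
$j{\left(X \right)} = 2 X$
$b{\left(J,D \right)} = \frac{3 \left(-132 + J\right)}{-135 + D}$ ($b{\left(J,D \right)} = 3 \frac{J - 132}{D - 135} = 3 \frac{-132 + J}{-135 + D} = \frac{3 \left(-132 + J\right)}{-135 + D}$)
$-41859 - b{\left(j{\left(-2 \right)},134 \right)} = -41859 - \frac{3 \left(-132 + 2 \left(-2\right)\right)}{-135 + 134} = -41859 - \frac{3 \left(-132 - 4\right)}{-1} = -41859 - 3 \left(-1\right) \left(-136\right) = -41859 - 408 = -42267$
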